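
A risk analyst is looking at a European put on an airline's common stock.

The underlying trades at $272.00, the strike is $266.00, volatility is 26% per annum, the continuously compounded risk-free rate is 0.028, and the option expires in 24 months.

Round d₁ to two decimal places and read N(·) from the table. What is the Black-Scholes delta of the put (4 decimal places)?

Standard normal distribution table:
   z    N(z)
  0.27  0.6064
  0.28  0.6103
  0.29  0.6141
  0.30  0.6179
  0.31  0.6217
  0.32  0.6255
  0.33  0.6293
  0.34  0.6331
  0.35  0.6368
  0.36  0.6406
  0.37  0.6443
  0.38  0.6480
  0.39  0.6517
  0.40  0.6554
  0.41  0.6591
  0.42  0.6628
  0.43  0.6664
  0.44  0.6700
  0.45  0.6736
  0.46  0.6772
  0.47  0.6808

σ√T = 0.26 × 1.4142 = 0.3677
d₁ = [ln(272/266) + (0.028 + 0.26²/2)·2] / 0.3677 = [0.0223 + 0.1236] / 0.3677 = 0.3968 → 0.40
N(d₁) = N(0.40) = 0.6554
Δ_put = N(d₁) − 1 = 0.6554 − 1 = -0.3446

-0.3446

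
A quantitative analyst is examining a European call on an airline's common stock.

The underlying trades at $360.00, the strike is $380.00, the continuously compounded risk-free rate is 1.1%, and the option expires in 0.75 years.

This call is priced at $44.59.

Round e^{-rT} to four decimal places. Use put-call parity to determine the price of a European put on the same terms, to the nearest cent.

$61.47

exp(−rT) = exp(−0.011·0.75) = 0.9918
Put-call parity: C − P = S − K·e^(−rT) = 360 − 380·0.9918 = 360 − 376.8840 = -16.8840
P = C − (C − P) = 44.59 − (-16.8840) = 61.4740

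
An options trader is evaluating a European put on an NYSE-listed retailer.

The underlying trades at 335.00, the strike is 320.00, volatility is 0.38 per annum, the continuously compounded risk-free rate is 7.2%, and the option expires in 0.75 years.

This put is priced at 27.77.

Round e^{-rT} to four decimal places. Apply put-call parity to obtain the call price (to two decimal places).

e^(−rT) = e^(−0.072·0.75) = 0.9474
Put-call parity: C − P = S − K·e^(−rT) = 335 − 320·0.9474 = 335 − 303.1680 = 31.8320
C = P + (C − P) = 27.77 + (31.8320) = 59.6020

59.60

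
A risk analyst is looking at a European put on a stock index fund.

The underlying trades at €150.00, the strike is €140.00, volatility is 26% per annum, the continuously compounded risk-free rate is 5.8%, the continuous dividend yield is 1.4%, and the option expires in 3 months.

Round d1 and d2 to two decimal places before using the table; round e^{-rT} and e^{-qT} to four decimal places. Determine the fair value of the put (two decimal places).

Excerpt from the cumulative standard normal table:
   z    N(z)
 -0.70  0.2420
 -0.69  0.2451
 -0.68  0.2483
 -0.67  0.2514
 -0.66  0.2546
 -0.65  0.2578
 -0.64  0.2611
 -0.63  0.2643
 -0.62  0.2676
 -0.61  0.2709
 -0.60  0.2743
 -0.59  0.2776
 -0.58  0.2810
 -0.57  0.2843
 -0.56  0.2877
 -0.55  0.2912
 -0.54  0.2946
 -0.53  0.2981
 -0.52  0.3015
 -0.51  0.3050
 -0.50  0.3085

σ√T = 0.26 × 0.5000 = 0.1300
ln(S/K) + (r − q + σ²/2)T = ln(150/140) + (0.058 − 0.014 + 0.26²/2)·0.25 = 0.0690 + 0.0195 = 0.0884
d₁ = 0.0884 / 0.1300 = 0.6803 → 0.68
d₂ = d₁ − σ√T = 0.6803 − 0.1300 = 0.5503 → 0.55
e^(−qT) = e^(−0.014·0.25) = 0.9965;  e^(−rT) = e^(−0.058·0.25) = 0.9856
N(−d₂) = N(-0.55) = 0.2912;  N(−d₁) = N(-0.68) = 0.2483
P = 140·0.9856·0.2912 − 150·0.9965·0.2483 = 40.1809 − 37.1146 = 3.0663

€3.07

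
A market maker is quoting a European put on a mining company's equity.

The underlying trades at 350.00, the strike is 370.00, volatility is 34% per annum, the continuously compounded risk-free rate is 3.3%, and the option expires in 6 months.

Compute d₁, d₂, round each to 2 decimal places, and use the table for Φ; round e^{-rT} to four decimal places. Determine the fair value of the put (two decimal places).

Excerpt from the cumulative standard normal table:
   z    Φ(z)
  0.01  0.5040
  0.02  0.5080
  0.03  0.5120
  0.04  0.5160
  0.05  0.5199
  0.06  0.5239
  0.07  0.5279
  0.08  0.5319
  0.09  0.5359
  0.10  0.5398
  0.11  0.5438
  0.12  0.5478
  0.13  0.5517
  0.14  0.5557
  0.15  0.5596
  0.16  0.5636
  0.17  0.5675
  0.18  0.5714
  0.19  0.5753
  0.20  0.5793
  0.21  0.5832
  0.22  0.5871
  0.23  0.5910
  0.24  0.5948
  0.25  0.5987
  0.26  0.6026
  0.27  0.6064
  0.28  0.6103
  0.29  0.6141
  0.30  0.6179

41.51

σ√T = 0.34·√0.5 = 0.2404
ln(S/K) + (r + σ²/2)T = ln(350/370) + (0.033 + 0.34²/2)·0.5 = -0.0556 + 0.0454 = -0.0102
d₁ = -0.0102 / 0.2404 = -0.0423 ⇒ -0.04
d₂ = d₁ − σ√T = -0.0423 − 0.2404 = -0.2827 ⇒ -0.28
e^(−rT) = e^(−0.033·0.5) = 0.9836
P = 370·0.9836·N(0.28) − 350·N(0.04) = 370·0.9836·0.6103 − 350·0.5160 = 222.1077 − 180.6000 = 41.5077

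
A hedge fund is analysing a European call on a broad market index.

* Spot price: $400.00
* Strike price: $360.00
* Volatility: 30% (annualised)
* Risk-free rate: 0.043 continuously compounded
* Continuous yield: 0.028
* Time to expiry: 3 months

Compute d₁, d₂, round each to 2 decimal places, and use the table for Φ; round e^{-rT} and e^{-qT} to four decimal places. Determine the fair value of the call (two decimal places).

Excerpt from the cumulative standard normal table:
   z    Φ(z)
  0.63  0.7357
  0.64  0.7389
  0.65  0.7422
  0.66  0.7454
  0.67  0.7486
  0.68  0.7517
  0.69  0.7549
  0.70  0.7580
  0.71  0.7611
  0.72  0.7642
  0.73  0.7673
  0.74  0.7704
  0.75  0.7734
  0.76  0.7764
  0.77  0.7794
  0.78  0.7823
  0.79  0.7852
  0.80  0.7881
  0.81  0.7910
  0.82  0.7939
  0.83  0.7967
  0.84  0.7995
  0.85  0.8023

T = 0.25;  σ√T = 0.1500
d₁ = [ln(400/360) + (0.043 − 0.028 + 0.3²/2)·0.25] / 0.1500 = [0.1054 + 0.0150] / 0.1500 = 0.8024 ≈ 0.80
d₂ = d₁ − σ√T = 0.8024 − 0.1500 = 0.6524 ≈ 0.65
exp(−qT) = exp(−0.028·0.25) = 0.9930;  exp(−rT) = exp(−0.043·0.25) = 0.9893
C = 400·0.9930·N(0.80) − 360·0.9893·N(0.65) = 400·0.9930·0.7881 − 360·0.9893·0.7422 = 313.0333 − 264.3330 = 48.7003

$48.70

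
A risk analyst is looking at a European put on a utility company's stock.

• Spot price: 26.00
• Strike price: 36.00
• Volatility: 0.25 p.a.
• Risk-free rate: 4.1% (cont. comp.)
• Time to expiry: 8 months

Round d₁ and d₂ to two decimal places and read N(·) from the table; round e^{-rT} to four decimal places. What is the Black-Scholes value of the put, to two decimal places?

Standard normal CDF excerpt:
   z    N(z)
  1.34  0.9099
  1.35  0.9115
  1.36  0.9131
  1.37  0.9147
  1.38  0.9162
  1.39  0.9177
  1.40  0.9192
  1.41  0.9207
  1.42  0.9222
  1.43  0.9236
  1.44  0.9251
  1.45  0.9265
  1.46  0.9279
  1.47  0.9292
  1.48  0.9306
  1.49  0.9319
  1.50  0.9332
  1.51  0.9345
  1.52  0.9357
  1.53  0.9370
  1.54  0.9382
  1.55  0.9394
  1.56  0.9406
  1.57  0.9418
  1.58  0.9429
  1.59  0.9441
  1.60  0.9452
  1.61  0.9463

σ√T = 0.25·√0.6667 = 0.2041
d₁ = [ln(26/36) + (0.041 + 0.25²/2)·0.6667] / 0.2041 = [-0.3254 + 0.0482] / 0.2041 = -1.3583 → -1.36
d₂ = d₁ − σ√T = -1.3583 − 0.2041 = -1.5624 → -1.56
e^(−rT) = e^(−0.041·0.6667) = 0.9730
N(−d₂) = N(1.56) = 0.9406;  N(−d₁) = N(1.36) = 0.9131
P = 36·0.9730·0.9406 − 26·0.9131 = 32.9473 − 23.7406 = 9.2067

9.21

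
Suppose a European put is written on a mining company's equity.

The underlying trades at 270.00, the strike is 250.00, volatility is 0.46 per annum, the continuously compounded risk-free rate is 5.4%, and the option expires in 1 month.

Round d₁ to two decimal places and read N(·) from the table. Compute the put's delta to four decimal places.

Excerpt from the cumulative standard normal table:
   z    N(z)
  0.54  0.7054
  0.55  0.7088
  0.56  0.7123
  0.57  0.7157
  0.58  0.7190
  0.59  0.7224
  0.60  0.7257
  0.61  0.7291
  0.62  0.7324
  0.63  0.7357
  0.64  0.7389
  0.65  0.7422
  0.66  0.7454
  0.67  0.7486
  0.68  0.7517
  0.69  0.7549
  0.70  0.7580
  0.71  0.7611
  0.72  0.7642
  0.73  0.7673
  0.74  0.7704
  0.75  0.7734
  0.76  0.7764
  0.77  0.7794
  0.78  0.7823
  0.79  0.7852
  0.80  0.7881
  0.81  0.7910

T = 0.08333;  σ√T = 0.1328
d₁ = [ln(270/250) + (0.054 + 0.46²/2)·0.08333] / 0.1328 = [0.0770 + 0.0133] / 0.1328 = 0.6799 → 0.68
N(d₁) = N(0.68) = 0.7517
Δ_put = N(d₁) − 1 = 0.7517 − 1 = -0.2483

-0.2483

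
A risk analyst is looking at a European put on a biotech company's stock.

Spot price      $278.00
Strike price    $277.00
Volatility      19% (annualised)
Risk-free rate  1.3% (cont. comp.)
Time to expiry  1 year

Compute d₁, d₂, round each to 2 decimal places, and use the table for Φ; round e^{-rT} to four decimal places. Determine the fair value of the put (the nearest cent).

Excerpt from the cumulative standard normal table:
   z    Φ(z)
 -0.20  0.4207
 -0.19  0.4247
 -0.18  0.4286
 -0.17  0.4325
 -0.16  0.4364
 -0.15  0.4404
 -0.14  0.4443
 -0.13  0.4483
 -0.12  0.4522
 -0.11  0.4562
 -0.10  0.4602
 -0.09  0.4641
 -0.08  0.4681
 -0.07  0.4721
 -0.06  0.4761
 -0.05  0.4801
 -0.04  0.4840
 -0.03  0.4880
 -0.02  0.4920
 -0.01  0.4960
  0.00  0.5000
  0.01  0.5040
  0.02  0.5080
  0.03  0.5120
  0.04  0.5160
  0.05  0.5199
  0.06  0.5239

σ√T = 0.19·√1 = 0.1900
ln(S/K) + (r + σ²/2)T = ln(278/277) + (0.013 + 0.19²/2)·1 = 0.0036 + 0.0311 = 0.0347
d₁ = 0.0347 / 0.1900 = 0.1824 ≈ 0.18
d₂ = d₁ − σ√T = 0.1824 − 0.1900 = -0.0076 ≈ -0.01
exp(−rT) = exp(−0.013·1) = 0.9871
N(−d₂) = N(0.01) = 0.5040;  N(−d₁) = N(-0.18) = 0.4286
P = 277·0.9871·0.5040 − 278·0.4286 = 137.8071 − 119.1508 = 18.6563

$18.66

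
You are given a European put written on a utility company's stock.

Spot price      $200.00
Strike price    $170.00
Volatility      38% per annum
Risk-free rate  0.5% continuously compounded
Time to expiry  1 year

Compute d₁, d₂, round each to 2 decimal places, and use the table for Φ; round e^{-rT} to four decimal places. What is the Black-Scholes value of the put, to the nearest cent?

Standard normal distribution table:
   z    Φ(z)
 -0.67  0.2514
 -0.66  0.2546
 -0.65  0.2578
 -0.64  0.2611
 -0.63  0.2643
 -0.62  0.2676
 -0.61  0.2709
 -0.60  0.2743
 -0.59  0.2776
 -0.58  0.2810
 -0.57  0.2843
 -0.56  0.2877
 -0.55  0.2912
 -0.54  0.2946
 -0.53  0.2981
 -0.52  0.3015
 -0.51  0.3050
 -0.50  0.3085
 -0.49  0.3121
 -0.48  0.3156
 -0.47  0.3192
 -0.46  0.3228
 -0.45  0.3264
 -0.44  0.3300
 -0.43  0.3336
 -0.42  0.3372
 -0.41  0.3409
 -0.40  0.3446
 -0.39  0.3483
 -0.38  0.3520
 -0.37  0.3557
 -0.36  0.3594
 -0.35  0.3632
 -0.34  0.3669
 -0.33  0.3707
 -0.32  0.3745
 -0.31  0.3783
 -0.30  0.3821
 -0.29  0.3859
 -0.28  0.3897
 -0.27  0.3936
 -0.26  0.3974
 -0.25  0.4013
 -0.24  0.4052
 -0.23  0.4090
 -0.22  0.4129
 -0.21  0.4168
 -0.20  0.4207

$15.02

T = 1;  σ√T = 0.3800
d₁ = [ln(200/170) + (0.005 + 0.38²/2)·1] / 0.3800 = [0.1625 + 0.0772] / 0.3800 = 0.6308 which rounds to 0.63
d₂ = d₁ − σ√T = 0.6308 − 0.3800 = 0.2508 which rounds to 0.25
exp(−rT) = exp(−0.005·1) = 0.9950
N(−d₂) = N(-0.25) = 0.4013;  N(−d₁) = N(-0.63) = 0.2643
P = 170·0.9950·0.4013 − 200·0.2643 = 67.8799 − 52.8600 = 15.0199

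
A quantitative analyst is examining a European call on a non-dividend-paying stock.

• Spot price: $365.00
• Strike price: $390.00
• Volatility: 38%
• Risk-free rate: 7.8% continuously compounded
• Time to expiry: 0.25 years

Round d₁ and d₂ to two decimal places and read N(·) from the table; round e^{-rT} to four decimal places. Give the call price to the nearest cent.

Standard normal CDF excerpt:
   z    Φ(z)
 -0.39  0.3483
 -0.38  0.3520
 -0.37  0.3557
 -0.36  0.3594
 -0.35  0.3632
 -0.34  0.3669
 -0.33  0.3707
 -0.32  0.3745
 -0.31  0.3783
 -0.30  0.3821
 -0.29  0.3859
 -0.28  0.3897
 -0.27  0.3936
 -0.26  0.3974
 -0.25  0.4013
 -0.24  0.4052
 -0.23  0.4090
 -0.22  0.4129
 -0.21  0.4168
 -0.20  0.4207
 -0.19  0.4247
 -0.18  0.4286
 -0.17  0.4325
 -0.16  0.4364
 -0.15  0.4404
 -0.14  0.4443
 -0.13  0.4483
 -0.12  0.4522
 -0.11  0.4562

σ√T = 0.38 × 0.5000 = 0.1900
d₁ = [ln(365/390) + (0.078 + 0.38²/2)·0.25] / 0.1900 = [-0.0662 + 0.0376] / 0.1900 = -0.1510 ≈ -0.15
d₂ = d₁ − σ√T = -0.1510 − 0.1900 = -0.3410 ≈ -0.34
e^(−rT) = e^(−0.078·0.25) = 0.9807
N(d₁) = N(-0.15) = 0.4404;  N(d₂) = N(-0.34) = 0.3669
C = 365·0.4404 − 390·0.9807·0.3669 = 160.7460 − 140.3293 = 20.4167

$20.42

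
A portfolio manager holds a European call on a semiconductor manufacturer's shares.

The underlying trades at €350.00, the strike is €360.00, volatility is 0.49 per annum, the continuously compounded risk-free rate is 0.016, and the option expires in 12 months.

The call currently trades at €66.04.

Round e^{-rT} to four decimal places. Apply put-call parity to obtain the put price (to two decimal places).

€70.32

exp(−rT) = exp(−0.016·1) = 0.9841
Put-call parity: C − P = S − K·e^(−rT) = 350 − 360·0.9841 = 350 − 354.2760 = -4.2760
P = C − (C − P) = 66.04 − (-4.2760) = 70.3160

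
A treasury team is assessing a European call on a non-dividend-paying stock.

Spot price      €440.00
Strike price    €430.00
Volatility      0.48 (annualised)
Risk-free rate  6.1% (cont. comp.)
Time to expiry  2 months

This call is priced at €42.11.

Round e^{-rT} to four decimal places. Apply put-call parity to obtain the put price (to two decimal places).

€27.77

exp(−rT) = exp(−0.061·0.1667) = 0.9899
Put-call parity: C − P = S − K·e^(−rT) = 440 − 430·0.9899 = 440 − 425.6570 = 14.3430
P = C − (C − P) = 42.11 − (14.3430) = 27.7670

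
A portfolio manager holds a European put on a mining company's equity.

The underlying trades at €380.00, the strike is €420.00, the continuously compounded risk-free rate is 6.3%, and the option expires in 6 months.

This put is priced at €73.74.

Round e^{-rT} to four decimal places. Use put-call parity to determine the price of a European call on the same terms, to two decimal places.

€46.76

exp(−rT) = exp(−0.063·0.5) = 0.9690
Put-call parity: C − P = S − K·e^(−rT) = 380 − 420·0.9690 = 380 − 406.9800 = -26.9800
C = P + (C − P) = 73.74 + (-26.9800) = 46.7600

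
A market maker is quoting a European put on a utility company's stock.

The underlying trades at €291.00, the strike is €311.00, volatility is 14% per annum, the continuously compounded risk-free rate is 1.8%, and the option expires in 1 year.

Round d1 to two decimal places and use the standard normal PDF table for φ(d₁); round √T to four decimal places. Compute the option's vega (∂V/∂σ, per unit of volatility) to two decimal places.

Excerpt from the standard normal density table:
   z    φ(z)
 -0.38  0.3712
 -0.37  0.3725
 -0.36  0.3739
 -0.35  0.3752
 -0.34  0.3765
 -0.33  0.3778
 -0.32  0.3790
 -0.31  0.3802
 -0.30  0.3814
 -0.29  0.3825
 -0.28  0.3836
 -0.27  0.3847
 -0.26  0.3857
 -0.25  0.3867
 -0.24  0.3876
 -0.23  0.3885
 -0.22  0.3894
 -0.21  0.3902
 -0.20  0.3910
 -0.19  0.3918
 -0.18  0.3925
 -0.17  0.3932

111.63

T = 1;  σ√T = 0.1400
d₁ = [ln(291/311) + (0.018 + 0.14²/2)·1] / 0.1400 = [-0.0665 + 0.0278] / 0.1400 = -0.2762 → -0.28
√T = √1 = 1.0000
φ(d₁) = φ(-0.28) = 0.3836
vega = S·φ(d₁)·√T = 291·0.3836·1.0000 = 111.6276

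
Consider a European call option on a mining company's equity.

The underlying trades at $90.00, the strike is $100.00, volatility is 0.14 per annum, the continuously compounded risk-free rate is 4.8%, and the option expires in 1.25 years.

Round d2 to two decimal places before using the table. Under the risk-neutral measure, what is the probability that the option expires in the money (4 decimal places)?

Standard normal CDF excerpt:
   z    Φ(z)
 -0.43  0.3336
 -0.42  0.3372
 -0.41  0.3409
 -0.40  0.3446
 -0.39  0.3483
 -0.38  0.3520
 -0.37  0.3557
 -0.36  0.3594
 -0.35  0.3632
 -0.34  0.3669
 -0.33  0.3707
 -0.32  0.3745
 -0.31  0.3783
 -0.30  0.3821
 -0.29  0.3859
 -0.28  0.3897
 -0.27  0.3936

0.3557

σ√T = 0.14 × 1.1180 = 0.1565
d₁ = [ln(90/100) + (0.048 + 0.14²/2)·1.25] / 0.1565 = [-0.1054 + 0.0723] / 0.1565 = -0.2115 ⇒ -0.21
d₂ = d₁ − σ√T = -0.2115 − 0.1565 = -0.3681 ⇒ -0.37
Risk-neutral Pr[S_T > K] = N(d₂) = N(-0.37) = 0.3557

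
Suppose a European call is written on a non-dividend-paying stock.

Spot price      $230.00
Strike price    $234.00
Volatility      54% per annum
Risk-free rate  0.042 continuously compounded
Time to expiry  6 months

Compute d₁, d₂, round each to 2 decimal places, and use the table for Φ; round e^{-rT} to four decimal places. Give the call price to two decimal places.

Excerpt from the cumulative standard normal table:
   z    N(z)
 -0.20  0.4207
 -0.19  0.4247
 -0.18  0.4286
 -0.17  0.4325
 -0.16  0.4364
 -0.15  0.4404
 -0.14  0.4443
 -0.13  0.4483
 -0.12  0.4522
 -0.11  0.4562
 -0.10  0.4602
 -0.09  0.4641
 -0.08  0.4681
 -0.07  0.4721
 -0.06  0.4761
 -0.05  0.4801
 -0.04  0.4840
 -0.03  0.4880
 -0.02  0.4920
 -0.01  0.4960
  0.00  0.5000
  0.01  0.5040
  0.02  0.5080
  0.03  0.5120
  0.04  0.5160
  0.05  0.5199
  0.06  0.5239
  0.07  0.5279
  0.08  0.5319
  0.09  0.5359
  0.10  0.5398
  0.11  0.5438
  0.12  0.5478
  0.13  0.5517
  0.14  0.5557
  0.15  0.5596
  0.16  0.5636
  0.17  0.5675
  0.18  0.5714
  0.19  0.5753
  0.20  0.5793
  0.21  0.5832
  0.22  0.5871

σ√T = 0.54·√0.5 = 0.3818
ln(S/K) + (r + σ²/2)T = ln(230/234) + (0.042 + 0.54²/2)·0.5 = -0.0172 + 0.0939 = 0.0767
d₁ = 0.0767 / 0.3818 = 0.2008 ≈ 0.20
d₂ = d₁ − σ√T = 0.2008 − 0.3818 = -0.1811 ≈ -0.18
e^(−rT) = e^(−0.042·0.5) = 0.9792
N(d₁) = N(0.20) = 0.5793;  N(d₂) = N(-0.18) = 0.4286
C = 230·0.5793 − 234·0.9792·0.4286 = 133.2390 − 98.2063 = 35.0327

$35.03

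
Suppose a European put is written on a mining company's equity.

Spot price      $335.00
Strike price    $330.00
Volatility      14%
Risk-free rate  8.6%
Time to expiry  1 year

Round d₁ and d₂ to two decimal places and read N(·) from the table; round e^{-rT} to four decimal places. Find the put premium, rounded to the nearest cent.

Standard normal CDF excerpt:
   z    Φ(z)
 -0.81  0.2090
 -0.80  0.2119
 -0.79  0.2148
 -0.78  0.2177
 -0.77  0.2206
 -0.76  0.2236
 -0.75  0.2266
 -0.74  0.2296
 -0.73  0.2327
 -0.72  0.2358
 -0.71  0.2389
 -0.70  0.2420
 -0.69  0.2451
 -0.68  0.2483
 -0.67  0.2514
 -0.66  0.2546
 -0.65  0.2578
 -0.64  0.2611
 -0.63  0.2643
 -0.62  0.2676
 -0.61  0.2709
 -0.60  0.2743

σ√T = 0.14 × 1.0000 = 0.1400
d₁ = [ln(335/330) + (0.086 + ½·0.14²)·1] / (σ√T) = (0.0150 + 0.0958) / 0.1400 = 0.7917 ⇒ 0.79
d₂ = 0.7917 − 0.1400 = 0.6517 ⇒ 0.65
exp(−rT) = exp(−0.086·1) = 0.9176
P = 330·0.9176·N(-0.65) − 335·N(-0.79) = 330·0.9176·0.2578 − 335·0.2148 = 78.0639 − 71.9580 = 6.1059

$6.11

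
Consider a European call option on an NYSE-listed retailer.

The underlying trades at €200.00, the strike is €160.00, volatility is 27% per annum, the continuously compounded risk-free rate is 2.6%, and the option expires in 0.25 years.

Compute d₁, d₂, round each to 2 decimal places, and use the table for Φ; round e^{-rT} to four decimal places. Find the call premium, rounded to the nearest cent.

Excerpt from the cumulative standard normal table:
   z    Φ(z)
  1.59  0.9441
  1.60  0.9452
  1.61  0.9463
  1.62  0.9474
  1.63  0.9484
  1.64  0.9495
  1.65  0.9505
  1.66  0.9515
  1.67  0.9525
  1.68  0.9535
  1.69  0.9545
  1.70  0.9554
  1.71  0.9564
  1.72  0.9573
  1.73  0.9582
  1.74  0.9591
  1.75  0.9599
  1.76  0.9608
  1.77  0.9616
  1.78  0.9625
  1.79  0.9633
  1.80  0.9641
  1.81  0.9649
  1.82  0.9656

€41.56

T = 0.25;  σ√T = 0.1350
d₁ = [ln(200/160) + (0.026 + 0.27²/2)·0.25] / 0.1350 = [0.2231 + 0.0156] / 0.1350 = 1.7686 ⇒ 1.77
d₂ = d₁ − σ√T = 1.7686 − 0.1350 = 1.6336 ⇒ 1.63
e^(−rT) = e^(−0.026·0.25) = 0.9935
N(d₁) = N(1.77) = 0.9616;  N(d₂) = N(1.63) = 0.9484
C = 200·0.9616 − 160·0.9935·0.9484 = 192.3200 − 150.7577 = 41.5623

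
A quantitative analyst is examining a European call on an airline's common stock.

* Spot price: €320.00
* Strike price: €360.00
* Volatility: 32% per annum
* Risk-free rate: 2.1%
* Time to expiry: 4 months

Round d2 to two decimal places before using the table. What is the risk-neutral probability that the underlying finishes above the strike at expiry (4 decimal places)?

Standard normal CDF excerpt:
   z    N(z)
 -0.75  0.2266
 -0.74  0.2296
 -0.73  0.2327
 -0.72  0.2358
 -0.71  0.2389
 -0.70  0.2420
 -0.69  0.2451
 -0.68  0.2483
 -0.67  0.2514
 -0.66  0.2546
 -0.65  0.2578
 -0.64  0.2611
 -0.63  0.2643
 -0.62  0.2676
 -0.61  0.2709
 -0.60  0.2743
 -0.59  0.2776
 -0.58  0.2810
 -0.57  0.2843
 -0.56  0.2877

T = 0.3333;  σ√T = 0.1848
d₁ = [ln(320/360) + (0.021 + ½·0.32²)·0.3333] / (σ√T) = (-0.1178 + 0.0241) / 0.1848 = -0.5073 ≈ -0.51
d₂ = -0.5073 − 0.1848 = -0.6920 ≈ -0.69
Pr(exercise) under Q = N(d₂) = 0.2451

0.2451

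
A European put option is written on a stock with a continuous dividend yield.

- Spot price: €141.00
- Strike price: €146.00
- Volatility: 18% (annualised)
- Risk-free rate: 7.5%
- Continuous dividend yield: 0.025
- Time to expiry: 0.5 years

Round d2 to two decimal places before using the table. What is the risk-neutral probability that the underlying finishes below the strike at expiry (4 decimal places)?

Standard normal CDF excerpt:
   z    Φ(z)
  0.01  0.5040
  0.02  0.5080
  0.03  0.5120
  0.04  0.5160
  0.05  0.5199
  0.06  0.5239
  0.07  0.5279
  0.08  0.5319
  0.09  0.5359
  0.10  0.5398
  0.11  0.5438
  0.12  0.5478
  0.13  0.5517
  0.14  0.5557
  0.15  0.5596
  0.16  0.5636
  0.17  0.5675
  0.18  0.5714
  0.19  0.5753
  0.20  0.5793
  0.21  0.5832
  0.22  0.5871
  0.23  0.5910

0.5557

σ√T = 0.18 × 0.7071 = 0.1273
ln(S/K) + (r − q + σ²/2)T = ln(141/146) + (0.075 − 0.025 + 0.18²/2)·0.5 = -0.0348 + 0.0331 = -0.0017
d₁ = -0.0017 / 0.1273 = -0.0137 ⇒ -0.01
d₂ = d₁ − σ√T = -0.0137 − 0.1273 = -0.1410 ⇒ -0.14
Risk-neutral Pr[S_T < K] = N(−d₂) = N(0.14) = 0.5557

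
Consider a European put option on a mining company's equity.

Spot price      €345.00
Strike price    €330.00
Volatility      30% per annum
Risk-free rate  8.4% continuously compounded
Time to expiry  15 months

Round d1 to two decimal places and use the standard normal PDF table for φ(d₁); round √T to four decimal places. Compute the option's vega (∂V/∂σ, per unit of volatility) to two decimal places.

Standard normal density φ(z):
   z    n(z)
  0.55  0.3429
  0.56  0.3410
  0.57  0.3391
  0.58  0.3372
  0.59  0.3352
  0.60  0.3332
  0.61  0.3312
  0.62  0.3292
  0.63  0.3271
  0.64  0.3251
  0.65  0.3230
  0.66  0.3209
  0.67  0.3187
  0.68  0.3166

T = 1.25;  σ√T = 0.3354
ln(S/K) + (r + σ²/2)T = ln(345/330) + (0.084 + 0.3²/2)·1.25 = 0.0445 + 0.1613 = 0.2057
d₁ = 0.2057 / 0.3354 = 0.6133 ≈ 0.61
√T = √1.25 = 1.1180
φ(d₁) = φ(0.61) = 0.3312
vega = S·φ(d₁)·√T = 345·0.3312·1.1180 = 127.7472

127.75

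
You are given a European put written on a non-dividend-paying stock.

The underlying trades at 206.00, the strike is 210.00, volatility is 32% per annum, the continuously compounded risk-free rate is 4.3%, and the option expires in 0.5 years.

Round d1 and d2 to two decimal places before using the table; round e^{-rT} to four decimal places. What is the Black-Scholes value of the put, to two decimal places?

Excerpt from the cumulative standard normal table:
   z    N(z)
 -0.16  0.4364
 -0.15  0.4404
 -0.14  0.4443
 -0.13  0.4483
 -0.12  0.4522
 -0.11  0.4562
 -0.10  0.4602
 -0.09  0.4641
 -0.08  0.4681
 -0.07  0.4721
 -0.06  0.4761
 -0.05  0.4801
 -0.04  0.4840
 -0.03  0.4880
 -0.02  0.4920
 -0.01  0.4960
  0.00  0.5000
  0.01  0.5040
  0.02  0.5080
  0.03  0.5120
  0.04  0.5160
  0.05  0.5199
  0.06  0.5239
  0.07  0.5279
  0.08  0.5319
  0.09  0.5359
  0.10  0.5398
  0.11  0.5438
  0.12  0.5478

T = 0.5;  σ√T = 0.2263
d₁ = [ln(206/210) + (0.043 + 0.32²/2)·0.5] / 0.2263 = [-0.0192 + 0.0471] / 0.2263 = 0.1232 ⇒ 0.12
d₂ = d₁ − σ√T = 0.1232 − 0.2263 = -0.1031 ⇒ -0.10
e^(−rT) = e^(−0.043·0.5) = 0.9787
N(−d₂) = N(0.10) = 0.5398;  N(−d₁) = N(-0.12) = 0.4522
P = 210·0.9787·0.5398 − 206·0.4522 = 110.9435 − 93.1532 = 17.7903

17.79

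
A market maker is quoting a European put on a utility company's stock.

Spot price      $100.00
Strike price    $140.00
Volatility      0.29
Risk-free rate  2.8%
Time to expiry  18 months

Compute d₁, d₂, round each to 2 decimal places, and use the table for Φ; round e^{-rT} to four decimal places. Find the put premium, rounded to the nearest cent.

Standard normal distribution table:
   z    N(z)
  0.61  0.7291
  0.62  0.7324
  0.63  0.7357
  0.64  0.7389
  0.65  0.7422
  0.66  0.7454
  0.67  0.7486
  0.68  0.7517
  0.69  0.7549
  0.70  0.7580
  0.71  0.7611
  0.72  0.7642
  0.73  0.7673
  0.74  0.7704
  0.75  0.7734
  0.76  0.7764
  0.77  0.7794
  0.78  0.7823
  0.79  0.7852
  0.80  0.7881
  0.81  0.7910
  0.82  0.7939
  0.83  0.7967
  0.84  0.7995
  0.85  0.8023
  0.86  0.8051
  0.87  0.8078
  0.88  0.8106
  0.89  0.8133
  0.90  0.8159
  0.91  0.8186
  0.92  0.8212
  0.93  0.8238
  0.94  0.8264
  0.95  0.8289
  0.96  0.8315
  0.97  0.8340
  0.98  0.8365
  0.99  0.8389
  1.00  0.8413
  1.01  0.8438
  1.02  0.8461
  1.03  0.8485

$39.06

σ√T = 0.29·√1.5 = 0.3552
d₁ = [ln(100/140) + (0.028 + ½·0.29²)·1.5] / (σ√T) = (-0.3365 + 0.1051) / 0.3552 = -0.6515 → -0.65
d₂ = -0.6515 − 0.3552 = -1.0067 → -1.01
exp(−rT) = exp(−0.028·1.5) = 0.9589
N(−d₂) = N(1.01) = 0.8438;  N(−d₁) = N(0.65) = 0.7422
P = 140·0.9589·0.8438 − 100·0.7422 = 113.2768 − 74.2200 = 39.0568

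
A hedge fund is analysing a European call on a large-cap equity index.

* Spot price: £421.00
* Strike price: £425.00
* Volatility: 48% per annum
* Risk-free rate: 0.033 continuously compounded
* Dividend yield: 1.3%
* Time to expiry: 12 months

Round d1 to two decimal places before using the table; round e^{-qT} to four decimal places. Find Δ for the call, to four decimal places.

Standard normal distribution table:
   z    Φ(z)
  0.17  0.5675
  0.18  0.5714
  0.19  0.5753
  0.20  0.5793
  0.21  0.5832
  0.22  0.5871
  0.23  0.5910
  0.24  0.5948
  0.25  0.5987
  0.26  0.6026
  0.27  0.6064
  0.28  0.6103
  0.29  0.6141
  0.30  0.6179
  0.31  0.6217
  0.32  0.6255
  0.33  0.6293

0.5948

T = 1;  σ√T = 0.4800
d₁ = [ln(421/425) + (0.033 − 0.013 + ½·0.48²)·1] / (σ√T) = (-0.0095 + 0.1352) / 0.4800 = 0.2620 ⇒ 0.26
N(d₁) = N(0.26) = 0.6026
Δ_call = e^(−qT)·N(d₁) = 0.9871·0.6026 = 0.5948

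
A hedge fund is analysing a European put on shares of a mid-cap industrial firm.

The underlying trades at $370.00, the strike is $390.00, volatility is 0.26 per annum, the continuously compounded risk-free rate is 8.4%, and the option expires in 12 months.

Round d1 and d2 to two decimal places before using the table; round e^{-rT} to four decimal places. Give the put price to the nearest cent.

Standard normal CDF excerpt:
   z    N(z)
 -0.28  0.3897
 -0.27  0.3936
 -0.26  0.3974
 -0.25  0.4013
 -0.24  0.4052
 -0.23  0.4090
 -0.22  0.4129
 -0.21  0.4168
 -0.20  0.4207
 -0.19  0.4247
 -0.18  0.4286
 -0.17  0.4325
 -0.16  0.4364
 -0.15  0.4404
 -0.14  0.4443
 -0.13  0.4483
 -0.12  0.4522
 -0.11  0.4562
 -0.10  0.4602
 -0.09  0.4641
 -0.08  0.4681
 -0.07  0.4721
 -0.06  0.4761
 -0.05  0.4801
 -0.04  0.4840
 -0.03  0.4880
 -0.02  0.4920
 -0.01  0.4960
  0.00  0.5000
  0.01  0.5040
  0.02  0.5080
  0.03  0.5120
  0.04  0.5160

$32.24

σ√T = 0.26 × 1.0000 = 0.2600
ln(S/K) + (r + σ²/2)T = ln(370/390) + (0.084 + 0.26²/2)·1 = -0.0526 + 0.1178 = 0.0652
d₁ = 0.0652 / 0.2600 = 0.2506 ⇒ 0.25
d₂ = d₁ − σ√T = 0.2506 − 0.2600 = -0.0094 ⇒ -0.01
e^(−rT) = e^(−0.084·1) = 0.9194
N(−d₂) = N(0.01) = 0.5040;  N(−d₁) = N(-0.25) = 0.4013
P = 390·0.9194·0.5040 − 370·0.4013 = 180.7173 − 148.4810 = 32.2363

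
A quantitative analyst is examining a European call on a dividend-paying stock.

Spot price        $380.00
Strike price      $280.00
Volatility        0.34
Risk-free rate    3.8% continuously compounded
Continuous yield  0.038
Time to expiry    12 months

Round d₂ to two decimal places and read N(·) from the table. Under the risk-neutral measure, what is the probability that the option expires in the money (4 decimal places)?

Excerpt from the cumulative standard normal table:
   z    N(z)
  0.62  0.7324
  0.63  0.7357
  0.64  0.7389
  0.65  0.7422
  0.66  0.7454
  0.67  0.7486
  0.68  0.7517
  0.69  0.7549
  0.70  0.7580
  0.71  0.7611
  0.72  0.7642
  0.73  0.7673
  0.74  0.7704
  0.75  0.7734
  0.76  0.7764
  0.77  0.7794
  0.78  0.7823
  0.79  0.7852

T = 1;  σ√T = 0.3400
d₁ = [ln(380/280) + (0.038 − 0.038 + 0.34²/2)·1] / 0.3400 = [0.3054 + 0.0578] / 0.3400 = 1.0682 ⇒ 1.07
d₂ = d₁ − σ√T = 1.0682 − 0.3400 = 0.7282 ⇒ 0.73
Risk-neutral Pr[S_T > K] = N(d₂) = N(0.73) = 0.7673

0.7673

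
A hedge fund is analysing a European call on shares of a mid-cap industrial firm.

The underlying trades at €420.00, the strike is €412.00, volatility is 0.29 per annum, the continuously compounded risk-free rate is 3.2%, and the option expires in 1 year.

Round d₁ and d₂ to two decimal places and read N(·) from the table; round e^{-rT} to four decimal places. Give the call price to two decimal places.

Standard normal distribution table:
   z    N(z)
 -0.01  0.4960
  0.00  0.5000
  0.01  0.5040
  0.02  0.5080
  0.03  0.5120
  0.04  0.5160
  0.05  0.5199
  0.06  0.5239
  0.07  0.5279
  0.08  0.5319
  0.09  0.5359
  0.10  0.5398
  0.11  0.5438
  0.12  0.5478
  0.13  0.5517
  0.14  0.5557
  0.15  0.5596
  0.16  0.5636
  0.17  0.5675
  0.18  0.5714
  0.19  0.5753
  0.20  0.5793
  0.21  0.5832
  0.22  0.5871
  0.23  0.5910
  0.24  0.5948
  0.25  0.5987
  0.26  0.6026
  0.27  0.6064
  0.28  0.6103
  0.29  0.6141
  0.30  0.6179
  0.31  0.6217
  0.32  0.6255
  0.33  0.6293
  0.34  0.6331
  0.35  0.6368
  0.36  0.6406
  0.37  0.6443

T = 1;  σ√T = 0.2900
d₁ = [ln(420/412) + (0.032 + 0.29²/2)·1] / 0.2900 = [0.0192 + 0.0741] / 0.2900 = 0.3217 which rounds to 0.32
d₂ = d₁ − σ√T = 0.3217 − 0.2900 = 0.0317 which rounds to 0.03
exp(−rT) = exp(−0.032·1) = 0.9685
C = 420·N(0.32) − 412·0.9685·N(0.03) = 420·0.6255 − 412·0.9685·0.5120 = 262.7100 − 204.2993 = 58.4107

€58.41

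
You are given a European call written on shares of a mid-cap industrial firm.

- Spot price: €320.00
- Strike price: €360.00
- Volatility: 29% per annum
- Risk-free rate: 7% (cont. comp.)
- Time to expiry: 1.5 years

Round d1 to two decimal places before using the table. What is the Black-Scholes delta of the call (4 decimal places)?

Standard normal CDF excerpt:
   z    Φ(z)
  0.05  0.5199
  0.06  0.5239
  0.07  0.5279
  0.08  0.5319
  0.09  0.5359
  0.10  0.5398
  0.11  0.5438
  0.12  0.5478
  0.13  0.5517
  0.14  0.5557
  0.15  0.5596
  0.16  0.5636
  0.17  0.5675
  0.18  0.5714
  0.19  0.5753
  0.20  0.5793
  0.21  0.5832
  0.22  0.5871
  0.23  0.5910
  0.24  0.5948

0.5557

T = 1.5;  σ√T = 0.3552
d₁ = [ln(320/360) + (0.07 + 0.29²/2)·1.5] / 0.3552 = [-0.1178 + 0.1681] / 0.3552 = 0.1416 → 0.14
N(d₁) = N(0.14) = 0.5557
Δ_call = N(d₁) = 0.5557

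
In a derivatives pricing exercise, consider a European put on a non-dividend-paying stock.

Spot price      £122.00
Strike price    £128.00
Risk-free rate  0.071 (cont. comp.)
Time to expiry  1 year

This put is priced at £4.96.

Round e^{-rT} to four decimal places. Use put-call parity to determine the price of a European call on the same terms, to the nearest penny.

exp(−rT) = exp(−0.071·1) = 0.9315
Put-call parity: C − P = S − K·e^(−rT) = 122 − 128·0.9315 = 122 − 119.2320 = 2.7680
C = P + (C − P) = 4.96 + (2.7680) = 7.7280

£7.73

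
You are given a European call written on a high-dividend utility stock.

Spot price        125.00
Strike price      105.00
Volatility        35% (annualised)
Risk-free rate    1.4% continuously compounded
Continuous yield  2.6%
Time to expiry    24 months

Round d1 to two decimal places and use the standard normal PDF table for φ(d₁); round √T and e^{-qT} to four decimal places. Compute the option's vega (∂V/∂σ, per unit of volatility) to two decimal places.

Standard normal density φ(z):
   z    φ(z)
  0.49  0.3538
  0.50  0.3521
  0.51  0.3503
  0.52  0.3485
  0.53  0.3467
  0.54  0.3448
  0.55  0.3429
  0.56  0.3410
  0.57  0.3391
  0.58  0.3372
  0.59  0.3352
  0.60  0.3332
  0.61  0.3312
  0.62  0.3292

σ√T = 0.35 × 1.4142 = 0.4950
d₁ = [ln(125/105) + (0.014 − 0.026 + 0.35²/2)·2] / 0.4950 = [0.1744 + 0.0985] / 0.4950 = 0.5512 ⇒ 0.55
√T = √2 = 1.4142
φ(d₁) = φ(0.55) = 0.3429
e^(−qT) = e^(−0.026·2) = 0.9493
vega = S·e^(−qT)·φ(d₁)·√T = 125·0.9493·0.3429·1.4142 = 57.5429

57.54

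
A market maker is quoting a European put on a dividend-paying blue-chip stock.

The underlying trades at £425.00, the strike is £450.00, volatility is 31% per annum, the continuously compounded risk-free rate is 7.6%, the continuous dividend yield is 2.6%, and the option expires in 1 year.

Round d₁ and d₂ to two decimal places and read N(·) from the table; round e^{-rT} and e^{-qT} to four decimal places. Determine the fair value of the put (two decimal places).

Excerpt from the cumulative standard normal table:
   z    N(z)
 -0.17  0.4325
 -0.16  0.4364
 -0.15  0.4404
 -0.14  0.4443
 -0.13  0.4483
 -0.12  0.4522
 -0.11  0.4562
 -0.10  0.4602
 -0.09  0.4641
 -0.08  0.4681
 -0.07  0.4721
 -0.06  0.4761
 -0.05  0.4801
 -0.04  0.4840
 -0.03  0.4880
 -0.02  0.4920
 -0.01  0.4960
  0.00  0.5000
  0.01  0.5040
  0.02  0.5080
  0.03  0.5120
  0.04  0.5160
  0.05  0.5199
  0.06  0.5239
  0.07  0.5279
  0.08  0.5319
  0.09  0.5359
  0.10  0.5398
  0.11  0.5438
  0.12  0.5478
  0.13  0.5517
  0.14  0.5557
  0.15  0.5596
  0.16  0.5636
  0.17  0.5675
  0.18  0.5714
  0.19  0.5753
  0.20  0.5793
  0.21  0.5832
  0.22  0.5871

£52.68

σ√T = 0.31 × 1.0000 = 0.3100
d₁ = [ln(425/450) + (0.076 − 0.026 + ½·0.31²)·1] / (σ√T) = (-0.0572 + 0.0980) / 0.3100 = 0.1319 ⇒ 0.13
d₂ = 0.1319 − 0.3100 = -0.1781 ⇒ -0.18
e^(−qT) = e^(−0.026·1) = 0.9743;  e^(−rT) = e^(−0.076·1) = 0.9268
N(−d₂) = N(0.18) = 0.5714;  N(−d₁) = N(-0.13) = 0.4483
P = 450·0.9268·0.5714 − 425·0.9743·0.4483 = 238.3081 − 185.6309 = 52.6771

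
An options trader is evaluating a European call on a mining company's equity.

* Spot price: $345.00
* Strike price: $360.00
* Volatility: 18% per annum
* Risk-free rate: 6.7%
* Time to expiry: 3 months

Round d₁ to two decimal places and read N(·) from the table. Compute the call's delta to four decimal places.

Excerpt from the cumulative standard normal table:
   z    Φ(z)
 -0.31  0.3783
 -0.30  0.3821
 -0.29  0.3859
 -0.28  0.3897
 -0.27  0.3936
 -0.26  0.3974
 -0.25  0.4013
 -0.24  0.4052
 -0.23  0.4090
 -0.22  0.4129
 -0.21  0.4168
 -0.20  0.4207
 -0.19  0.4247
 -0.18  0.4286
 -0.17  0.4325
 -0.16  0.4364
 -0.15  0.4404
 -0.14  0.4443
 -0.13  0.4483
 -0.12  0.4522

σ√T = 0.18 × 0.5000 = 0.0900
d₁ = [ln(345/360) + (0.067 + 0.18²/2)·0.25] / 0.0900 = [-0.0426 + 0.0208] / 0.0900 = -0.2418 which rounds to -0.24
N(d₁) = N(-0.24) = 0.4052
Δ_call = N(d₁) = 0.4052

0.4052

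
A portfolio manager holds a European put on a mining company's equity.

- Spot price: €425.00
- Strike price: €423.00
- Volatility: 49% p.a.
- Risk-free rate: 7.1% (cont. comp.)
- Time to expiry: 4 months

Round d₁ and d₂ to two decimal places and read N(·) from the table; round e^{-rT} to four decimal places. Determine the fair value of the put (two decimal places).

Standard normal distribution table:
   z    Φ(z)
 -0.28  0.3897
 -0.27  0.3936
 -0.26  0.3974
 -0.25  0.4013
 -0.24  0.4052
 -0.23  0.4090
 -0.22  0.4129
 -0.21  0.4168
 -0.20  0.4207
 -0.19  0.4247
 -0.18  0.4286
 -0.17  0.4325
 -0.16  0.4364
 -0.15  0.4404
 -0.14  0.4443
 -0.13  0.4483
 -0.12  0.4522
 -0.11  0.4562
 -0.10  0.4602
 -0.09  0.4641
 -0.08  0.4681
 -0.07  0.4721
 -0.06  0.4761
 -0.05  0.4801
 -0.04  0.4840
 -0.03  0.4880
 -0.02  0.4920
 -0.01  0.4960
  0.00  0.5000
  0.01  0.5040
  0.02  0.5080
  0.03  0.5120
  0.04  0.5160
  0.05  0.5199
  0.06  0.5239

€40.95

T = 0.3333;  σ√T = 0.2829
d₁ = [ln(425/423) + (0.071 + 0.49²/2)·0.3333] / 0.2829 = [0.0047 + 0.0637] / 0.2829 = 0.2418 ⇒ 0.24
d₂ = d₁ − σ√T = 0.2418 − 0.2829 = -0.0411 ⇒ -0.04
e^(−rT) = e^(−0.071·0.3333) = 0.9766
N(−d₂) = N(0.04) = 0.5160;  N(−d₁) = N(-0.24) = 0.4052
P = 423·0.9766·0.5160 − 425·0.4052 = 213.1605 − 172.2100 = 40.9505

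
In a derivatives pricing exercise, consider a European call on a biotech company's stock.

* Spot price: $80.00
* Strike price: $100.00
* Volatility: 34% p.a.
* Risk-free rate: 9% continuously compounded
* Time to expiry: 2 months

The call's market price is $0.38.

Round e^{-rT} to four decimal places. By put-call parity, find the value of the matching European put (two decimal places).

e^(−rT) = e^(−0.09·0.1667) = 0.9851
Put-call parity: C − P = S − K·e^(−rT) = 80 − 100·0.9851 = 80 − 98.5100 = -18.5100
P = C − (C − P) = 0.38 − (-18.5100) = 18.8900

$18.89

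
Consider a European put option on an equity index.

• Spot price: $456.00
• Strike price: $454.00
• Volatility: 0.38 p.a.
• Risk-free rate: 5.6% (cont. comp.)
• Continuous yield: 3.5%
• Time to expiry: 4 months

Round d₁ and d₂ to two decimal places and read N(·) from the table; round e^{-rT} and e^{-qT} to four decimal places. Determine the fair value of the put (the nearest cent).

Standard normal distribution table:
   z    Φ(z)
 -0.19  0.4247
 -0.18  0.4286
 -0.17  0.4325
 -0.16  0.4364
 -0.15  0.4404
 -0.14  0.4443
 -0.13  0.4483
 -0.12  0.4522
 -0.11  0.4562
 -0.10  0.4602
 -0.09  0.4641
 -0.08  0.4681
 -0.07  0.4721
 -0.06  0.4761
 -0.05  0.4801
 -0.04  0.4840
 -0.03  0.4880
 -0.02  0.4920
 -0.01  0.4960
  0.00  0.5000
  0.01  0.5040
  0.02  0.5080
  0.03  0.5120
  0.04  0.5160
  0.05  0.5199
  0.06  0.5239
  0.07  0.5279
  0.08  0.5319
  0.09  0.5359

$36.76

σ√T = 0.38·√0.3333 = 0.2194
d₁ = [ln(456/454) + (0.056 − 0.035 + ½·0.38²)·0.3333] / (σ√T) = (0.0044 + 0.0311) / 0.2194 = 0.1616 → 0.16
d₂ = 0.1616 − 0.2194 = -0.0578 → -0.06
exp(−qT) = exp(−0.035·0.3333) = 0.9884;  exp(−rT) = exp(−0.056·0.3333) = 0.9815
N(−d₂) = N(0.06) = 0.5239;  N(−d₁) = N(-0.16) = 0.4364
P = 454·0.9815·0.5239 − 456·0.9884·0.4364 = 233.4504 − 196.6900 = 36.7603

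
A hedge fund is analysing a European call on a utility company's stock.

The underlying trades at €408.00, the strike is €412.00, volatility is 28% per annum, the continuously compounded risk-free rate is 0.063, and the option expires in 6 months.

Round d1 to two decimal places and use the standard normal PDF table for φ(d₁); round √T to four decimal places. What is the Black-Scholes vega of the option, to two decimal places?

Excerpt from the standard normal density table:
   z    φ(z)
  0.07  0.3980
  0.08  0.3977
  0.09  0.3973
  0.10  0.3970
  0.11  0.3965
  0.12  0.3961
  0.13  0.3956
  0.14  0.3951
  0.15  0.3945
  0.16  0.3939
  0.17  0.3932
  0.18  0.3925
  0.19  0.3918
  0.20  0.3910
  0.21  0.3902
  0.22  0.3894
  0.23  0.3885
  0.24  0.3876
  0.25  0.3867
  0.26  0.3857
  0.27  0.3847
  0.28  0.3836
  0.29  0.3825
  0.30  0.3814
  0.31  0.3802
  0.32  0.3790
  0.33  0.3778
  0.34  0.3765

σ√T = 0.28 × 0.7071 = 0.1980
ln(S/K) + (r + σ²/2)T = ln(408/412) + (0.063 + 0.28²/2)·0.5 = -0.0098 + 0.0511 = 0.0413
d₁ = 0.0413 / 0.1980 = 0.2088 ⇒ 0.21
√T = √0.5 = 0.7071
φ(d₁) = φ(0.21) = 0.3902
vega = S·φ(d₁)·√T = 408·0.3902·0.7071 = 112.5715

112.57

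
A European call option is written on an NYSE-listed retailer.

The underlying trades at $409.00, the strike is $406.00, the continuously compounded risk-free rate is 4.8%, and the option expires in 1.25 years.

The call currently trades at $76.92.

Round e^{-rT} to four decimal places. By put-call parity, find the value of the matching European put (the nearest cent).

$50.29

e^(−rT) = e^(−0.048·1.25) = 0.9418
Put-call parity: C − P = S − K·e^(−rT) = 409 − 406·0.9418 = 409 − 382.3708 = 26.6292
P = C − (C − P) = 76.92 − (26.6292) = 50.2908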